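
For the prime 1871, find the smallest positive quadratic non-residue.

(2/1871) = +1, so 2 is a residue.
(3/1871) = +1, so 3 is a residue.
(4/1871) = +1, so 4 is a residue.
(5/1871) = +1, so 5 is a residue.
(6/1871) = +1, so 6 is a residue.
(7/1871) = −1, so 7 is the smallest positive non-residue mod 1871.

7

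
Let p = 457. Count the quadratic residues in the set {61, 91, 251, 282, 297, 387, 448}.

(61/457) = -1 → non-residue.
(91/457) = -1 → non-residue.
(251/457) = -1 → non-residue.
(282/457) = +1 → QR.
(297/457) = -1 → non-residue.
(387/457) = -1 → non-residue.
(448/457) = +1 → QR.
Total quadratic residues among the 7: 2.

2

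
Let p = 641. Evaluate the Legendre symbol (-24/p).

-1

First reduce: -24 ≡ 617 (mod 641).
Reciprocity: 617 ≡ 1 and 641 ≡ 1 (mod 4), so (617/641) = +(641/617).
Reduce top mod 617: now compute (24/617).
Pull out 2^3: since 617 ≡ 1 (mod 8), (2/617) = +1, so (2/617)^3 = +1.
Reciprocity: 3 ≡ 3 and 617 ≡ 1 (mod 4), so (3/617) = +(617/3).
Reduce top mod 3: now compute (2/3).
Pull out 2: since 3 ≡ 3 (mod 8), (2/3) = -1.
Reached (1/3) = 1. Collecting the sign flips along the way, the symbol is -1.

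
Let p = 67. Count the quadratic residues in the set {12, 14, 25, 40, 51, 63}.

(12/67) = -1 → non-residue.
(14/67) = +1 → QR.
(25/67) = +1 → QR.
(40/67) = +1 → QR.
(51/67) = -1 → non-residue.
(63/67) = -1 → non-residue.
Total quadratic residues among the 6: 3.

3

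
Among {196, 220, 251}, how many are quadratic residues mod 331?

1

(196/331) = +1 → QR.
(220/331) = -1 → non-residue.
(251/331) = -1 → non-residue.
Total quadratic residues among the 3: 1.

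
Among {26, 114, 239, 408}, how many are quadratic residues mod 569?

(26/569) = +1 → QR.
(114/569) = +1 → QR.
(239/569) = +1 → QR.
(408/569) = -1 → non-residue.
Total quadratic residues among the 4: 3.

3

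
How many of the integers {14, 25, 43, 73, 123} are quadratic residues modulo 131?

3

(14/131) = -1 → non-residue.
(25/131) = +1 → QR.
(43/131) = +1 → QR.
(73/131) = -1 → non-residue.
(123/131) = +1 → QR.
Total quadratic residues among the 5: 3.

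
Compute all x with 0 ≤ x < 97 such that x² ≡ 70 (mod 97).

97 ≡ 1 (mod 4), so we find a root by search.
Trying successive values, 19² = 361 ≡ 70 (mod 97). The other root is 97 − 19 = 78.

19, 78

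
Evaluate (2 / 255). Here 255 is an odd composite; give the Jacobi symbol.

1

Pull out 2: since 255 ≡ 7 (mod 8), (2/255) = +1.
Reached (1/255) = 1. Collecting the sign flips along the way, the symbol is +1.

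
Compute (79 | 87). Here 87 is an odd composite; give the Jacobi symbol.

-1

Reciprocity: 79 ≡ 3 and 87 ≡ 3 (mod 4), so (79/87) = −(87/79).
Reduce top mod 79: now compute (8/79).
Pull out 2^3: since 79 ≡ 7 (mod 8), (2/79) = +1, so (2/79)^3 = +1.
Reached (1/79) = 1. Collecting the sign flips along the way, the symbol is -1.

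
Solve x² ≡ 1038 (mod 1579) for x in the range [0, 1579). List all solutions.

644, 935

Since 1579 ≡ 3 (mod 4), a square root of 1038 is 1038^((1579+1)/4) = 1038^395 mod 1579.
Repeated squaring: 1038^2≡566, 1038^4≡1398, 1038^8≡1181, 1038^16≡504, 1038^32≡1376, 1038^64≡155, 1038^128≡340, 1038^256≡333 (mod 1579).
1038^395 = 1038^(256+128+8+2+1) ≡ 935 (mod 1579).
Check: 935² = 874225 ≡ 1038 (mod 1579). The two roots are 644 and 935.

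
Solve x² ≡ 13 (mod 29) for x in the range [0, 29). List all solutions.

29 ≡ 1 (mod 4), so we find a root by search.
Trying successive values, 10² = 100 ≡ 13 (mod 29). The other root is 29 − 10 = 19.

10, 19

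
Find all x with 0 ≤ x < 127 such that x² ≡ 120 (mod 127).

Since 127 ≡ 3 (mod 4), a square root of 120 is 120^((127+1)/4) = 120^32 mod 127.
Repeated squaring: 120^2≡49, 120^4≡115, 120^8≡17, 120^16≡35, 120^32≡82 (mod 127).
120^32 = 120^(32) ≡ 82 (mod 127).
Check: 82² = 6724 ≡ 120 (mod 127). The two roots are 45 and 82.

45, 82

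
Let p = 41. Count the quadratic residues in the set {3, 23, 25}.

2

(3/41) = -1 → non-residue.
(23/41) = +1 → QR.
(25/41) = +1 → QR.
Total quadratic residues among the 3: 2.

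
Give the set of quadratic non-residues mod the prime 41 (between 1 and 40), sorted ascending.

Square k = 1,…,20 (k and 41−k give the same square):
1²=1, 2²=4, 3²=9, 4²=16, 5²=25, 6²=36, 7²≡8, 8²≡23, 9²≡40, 10²≡18, 11²≡39, 12²≡21, 13²≡5, 14²≡32, 15²≡20, 16²≡10, 17²≡2, 18²≡37, 19²≡33, 20²≡31 (mod 41).
The residues are {1, 2, 4, 5, 8, 9, 10, 16, 18, 20, 21, 23, 25, 31, 32, 33, 36, 37, 39, 40}; the non-residues are the remaining 20 nonzero classes.

3, 6, 7, 11, 12, 13, 14, 15, 17, 19, 22, 24, 26, 27, 28, 29, 30, 34, 35, 38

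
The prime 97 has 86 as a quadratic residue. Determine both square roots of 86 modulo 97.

97 ≡ 1 (mod 4), so we find a root by search.
Trying successive values, 38² = 1444 ≡ 86 (mod 97). The other root is 97 − 38 = 59.

38, 59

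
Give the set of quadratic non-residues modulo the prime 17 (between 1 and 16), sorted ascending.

3 5 6 7 10 11 12 14

Square k = 1,…,8 (k and 17−k give the same square):
1²=1, 2²=4, 3²=9, 4²=16, 5²≡8, 6²≡2, 7²≡15, 8²≡13 (mod 17).
The residues are {1, 2, 4, 8, 9, 13, 15, 16}; the non-residues are the remaining 8 nonzero classes.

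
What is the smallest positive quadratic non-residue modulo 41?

3

(2/41) = +1, so 2 is a residue.
(3/41) = −1, so 3 is the smallest positive non-residue mod 41.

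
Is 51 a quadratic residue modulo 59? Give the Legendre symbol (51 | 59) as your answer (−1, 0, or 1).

Reciprocity: 51 ≡ 3 and 59 ≡ 3 (mod 4), so (51/59) = −(59/51).
Reduce top mod 51: now compute (8/51).
Pull out 2^3: since 51 ≡ 3 (mod 8), (2/51) = -1, so (2/51)^3 = -1.
Reached (1/51) = 1. Collecting the sign flips along the way, the symbol is +1.

1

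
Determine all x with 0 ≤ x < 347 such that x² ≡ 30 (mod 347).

77, 270

Since 347 ≡ 3 (mod 4), a square root of 30 is 30^((347+1)/4) = 30^87 mod 347.
Repeated squaring: 30^2≡206, 30^4≡102, 30^8≡341, 30^16≡36, 30^32≡255, 30^64≡136 (mod 347).
30^87 = 30^(64+16+4+2+1) ≡ 270 (mod 347).
Check: 270² = 72900 ≡ 30 (mod 347). The two roots are 77 and 270.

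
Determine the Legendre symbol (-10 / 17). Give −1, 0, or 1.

-1

First reduce: -10 ≡ 7 (mod 17).
Reciprocity: 7 ≡ 3 and 17 ≡ 1 (mod 4), so (7/17) = +(17/7).
Reduce top mod 7: now compute (3/7).
Reciprocity: 3 ≡ 3 and 7 ≡ 3 (mod 4), so (3/7) = −(7/3).
Reduce top mod 3: now compute (1/3).
Reached (1/3) = 1. Collecting the sign flips along the way, the symbol is -1.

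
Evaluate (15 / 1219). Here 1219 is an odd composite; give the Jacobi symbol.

Reciprocity: 15 ≡ 3 and 1219 ≡ 3 (mod 4), so (15/1219) = −(1219/15).
Reduce top mod 15: now compute (4/15).
Pull out 2^2: since 15 ≡ 7 (mod 8), (2/15) = +1, so (2/15)^2 = +1.
Reached (1/15) = 1. Collecting the sign flips along the way, the symbol is -1.

-1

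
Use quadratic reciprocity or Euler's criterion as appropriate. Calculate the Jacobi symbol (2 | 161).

Pull out 2: since 161 ≡ 1 (mod 8), (2/161) = +1.
Reached (1/161) = 1. Collecting the sign flips along the way, the symbol is +1.

1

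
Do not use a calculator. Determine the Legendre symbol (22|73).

-1

Pull out 2: since 73 ≡ 1 (mod 8), (2/73) = +1.
Reciprocity: 11 ≡ 3 and 73 ≡ 1 (mod 4), so (11/73) = +(73/11).
Reduce top mod 11: now compute (7/11).
Reciprocity: 7 ≡ 3 and 11 ≡ 3 (mod 4), so (7/11) = −(11/7).
Reduce top mod 7: now compute (4/7).
Pull out 2^2: since 7 ≡ 7 (mod 8), (2/7) = +1, so (2/7)^2 = +1.
Reached (1/7) = 1. Collecting the sign flips along the way, the symbol is -1.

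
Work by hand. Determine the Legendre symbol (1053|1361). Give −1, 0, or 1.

1

Reciprocity: 1053 ≡ 1 and 1361 ≡ 1 (mod 4), so (1053/1361) = +(1361/1053).
Reduce top mod 1053: now compute (308/1053).
Pull out 2^2: since 1053 ≡ 5 (mod 8), (2/1053) = -1, so (2/1053)^2 = +1.
Reciprocity: 77 ≡ 1 and 1053 ≡ 1 (mod 4), so (77/1053) = +(1053/77).
Reduce top mod 77: now compute (52/77).
Pull out 2^2: since 77 ≡ 5 (mod 8), (2/77) = -1, so (2/77)^2 = +1.
Reciprocity: 13 ≡ 1 and 77 ≡ 1 (mod 4), so (13/77) = +(77/13).
Reduce top mod 13: now compute (12/13).
Pull out 2^2: since 13 ≡ 5 (mod 8), (2/13) = -1, so (2/13)^2 = +1.
Reciprocity: 3 ≡ 3 and 13 ≡ 1 (mod 4), so (3/13) = +(13/3).
Reduce top mod 3: now compute (1/3).
Reached (1/3) = 1. Collecting the sign flips along the way, the symbol is +1.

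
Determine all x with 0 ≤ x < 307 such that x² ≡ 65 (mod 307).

40, 267

Since 307 ≡ 3 (mod 4), a square root of 65 is 65^((307+1)/4) = 65^77 mod 307.
Repeated squaring: 65^2≡234, 65^4≡110, 65^8≡127, 65^16≡165, 65^32≡209, 65^64≡87 (mod 307).
65^77 = 65^(64+8+4+1) ≡ 40 (mod 307).
Check: 40² = 1600 ≡ 65 (mod 307). The two roots are 40 and 267.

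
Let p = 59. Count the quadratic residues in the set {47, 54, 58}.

0

(47/59) = -1 → non-residue.
(54/59) = -1 → non-residue.
(58/59) = -1 → non-residue.
Total quadratic residues among the 3: 0.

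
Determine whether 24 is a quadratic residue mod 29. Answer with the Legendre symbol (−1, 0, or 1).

1

Pull out 2^3: since 29 ≡ 5 (mod 8), (2/29) = -1, so (2/29)^3 = -1.
Reciprocity: 3 ≡ 3 and 29 ≡ 1 (mod 4), so (3/29) = +(29/3).
Reduce top mod 3: now compute (2/3).
Pull out 2: since 3 ≡ 3 (mod 8), (2/3) = -1.
Reached (1/3) = 1. Collecting the sign flips along the way, the symbol is +1.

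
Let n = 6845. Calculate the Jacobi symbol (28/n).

Pull out 2^2: since 6845 ≡ 5 (mod 8), (2/6845) = -1, so (2/6845)^2 = +1.
Reciprocity: 7 ≡ 3 and 6845 ≡ 1 (mod 4), so (7/6845) = +(6845/7).
Reduce top mod 7: now compute (6/7).
Pull out 2: since 7 ≡ 7 (mod 8), (2/7) = +1.
Reciprocity: 3 ≡ 3 and 7 ≡ 3 (mod 4), so (3/7) = −(7/3).
Reduce top mod 3: now compute (1/3).
Reached (1/3) = 1. Collecting the sign flips along the way, the symbol is -1.

-1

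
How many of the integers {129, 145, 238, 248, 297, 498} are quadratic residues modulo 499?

(129/499) = -1 → non-residue.
(145/499) = +1 → QR.
(238/499) = -1 → non-residue.
(248/499) = -1 → non-residue.
(297/499) = +1 → QR.
(498/499) = -1 → non-residue.
Total quadratic residues among the 6: 2.

2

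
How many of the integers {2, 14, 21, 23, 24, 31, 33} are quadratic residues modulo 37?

(2/37) = -1 → non-residue.
(14/37) = -1 → non-residue.
(21/37) = +1 → QR.
(23/37) = -1 → non-residue.
(24/37) = -1 → non-residue.
(31/37) = -1 → non-residue.
(33/37) = +1 → QR.
Total quadratic residues among the 7: 2.

2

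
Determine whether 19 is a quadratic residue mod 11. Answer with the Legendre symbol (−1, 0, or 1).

First reduce: 19 ≡ 8 (mod 11).
Pull out 2^3: since 11 ≡ 3 (mod 8), (2/11) = -1, so (2/11)^3 = -1.
Reached (1/11) = 1. Collecting the sign flips along the way, the symbol is -1.

-1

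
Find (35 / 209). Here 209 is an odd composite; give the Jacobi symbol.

Reciprocity: 35 ≡ 3 and 209 ≡ 1 (mod 4), so (35/209) = +(209/35).
Reduce top mod 35: now compute (34/35).
Pull out 2: since 35 ≡ 3 (mod 8), (2/35) = -1.
Reciprocity: 17 ≡ 1 and 35 ≡ 3 (mod 4), so (17/35) = +(35/17).
Reduce top mod 17: now compute (1/17).
Reached (1/17) = 1. Collecting the sign flips along the way, the symbol is -1.

-1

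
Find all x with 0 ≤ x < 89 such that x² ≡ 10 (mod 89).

30, 59

89 ≡ 1 (mod 4), so we find a root by search.
Trying successive values, 30² = 900 ≡ 10 (mod 89). The other root is 89 − 30 = 59.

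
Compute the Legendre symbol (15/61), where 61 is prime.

Euler's criterion: (15/61) ≡ 15^30 (mod 61).
15^2 ≡ 42 (mod 61)
15^4 ≡ 56 (mod 61)
15^8 ≡ 25 (mod 61)
15^16 ≡ 15 (mod 61)
15^30 = 15^(16+8+4+2) ≡ 1 (mod 61).
Result is 1, so (15/61) = 1.

1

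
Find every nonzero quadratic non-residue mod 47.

Square k = 1,…,23 (k and 47−k give the same square):
1²=1, 2²=4, 3²=9, 4²=16, 5²=25, 6²=36, 7²≡2, 8²≡17, 9²≡34, 10²≡6, 11²≡27, 12²≡3, 13²≡28, 14²≡8, 15²≡37, 16²≡21, 17²≡7, 18²≡42, 19²≡32, 20²≡24, 21²≡18, 22²≡14, 23²≡12 (mod 47).
The residues are {1, 2, 3, 4, 6, 7, 8, 9, 12, 14, 16, 17, 18, 21, 24, 25, 27, 28, 32, 34, 36, 37, 42}; the non-residues are the remaining 23 nonzero classes.

5,10,11,13,15,19,20,22,23,26,29,30,31,33,35,38,39,40,41,43,44,45,46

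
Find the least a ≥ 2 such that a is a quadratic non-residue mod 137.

3

(2/137) = +1, so 2 is a residue.
(3/137) = −1, so 3 is the smallest positive non-residue mod 137.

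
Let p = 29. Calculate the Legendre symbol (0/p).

Top reduces to 0: gcd > 1, so the symbol is 0.

0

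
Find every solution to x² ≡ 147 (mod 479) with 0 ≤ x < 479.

217, 262

Since 479 ≡ 3 (mod 4), a square root of 147 is 147^((479+1)/4) = 147^120 mod 479.
Repeated squaring: 147^2≡54, 147^4≡42, 147^8≡327, 147^16≡112, 147^32≡90, 147^64≡436 (mod 479).
147^120 = 147^(64+32+16+8) ≡ 262 (mod 479).
Check: 262² = 68644 ≡ 147 (mod 479). The two roots are 217 and 262.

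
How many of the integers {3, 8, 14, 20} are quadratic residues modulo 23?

(3/23) = +1 → QR.
(8/23) = +1 → QR.
(14/23) = -1 → non-residue.
(20/23) = -1 → non-residue.
Total quadratic residues among the 4: 2.

2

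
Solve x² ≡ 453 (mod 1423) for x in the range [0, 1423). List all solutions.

Since 1423 ≡ 3 (mod 4), a square root of 453 is 453^((1423+1)/4) = 453^356 mod 1423.
Repeated squaring: 453^2≡297, 453^4≡1406, 453^8≡289, 453^16≡987, 453^32≡837, 453^64≡453, 453^128≡297, 453^256≡1406 (mod 1423).
453^356 = 453^(256+64+32+4) ≡ 837 (mod 1423).
Check: 837² = 700569 ≡ 453 (mod 1423). The two roots are 586 and 837.

586, 837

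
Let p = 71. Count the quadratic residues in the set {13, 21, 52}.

(13/71) = -1 → non-residue.
(21/71) = -1 → non-residue.
(52/71) = -1 → non-residue.
Total quadratic residues among the 3: 0.

0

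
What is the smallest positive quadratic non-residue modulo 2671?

(2/2671) = +1, so 2 is a residue.
(3/2671) = −1, so 3 is the smallest positive non-residue mod 2671.

3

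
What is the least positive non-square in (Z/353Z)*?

(2/353) = +1, so 2 is a residue.
(3/353) = −1, so 3 is the smallest positive non-residue mod 353.

3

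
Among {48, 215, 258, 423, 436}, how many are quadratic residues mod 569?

(48/569) = -1 → non-residue.
(215/569) = +1 → QR.
(258/569) = -1 → non-residue.
(423/569) = -1 → non-residue.
(436/569) = -1 → non-residue.
Total quadratic residues among the 5: 1.

1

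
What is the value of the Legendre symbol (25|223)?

Reciprocity: 25 ≡ 1 and 223 ≡ 3 (mod 4), so (25/223) = +(223/25).
Reduce top mod 25: now compute (23/25).
Reciprocity: 23 ≡ 3 and 25 ≡ 1 (mod 4), so (23/25) = +(25/23).
Reduce top mod 23: now compute (2/23).
Pull out 2: since 23 ≡ 7 (mod 8), (2/23) = +1.
Reached (1/23) = 1. Collecting the sign flips along the way, the symbol is +1.

1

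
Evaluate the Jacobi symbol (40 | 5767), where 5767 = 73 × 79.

Pull out 2^3: since 5767 ≡ 7 (mod 8), (2/5767) = +1, so (2/5767)^3 = +1.
Reciprocity: 5 ≡ 1 and 5767 ≡ 3 (mod 4), so (5/5767) = +(5767/5).
Reduce top mod 5: now compute (2/5).
Pull out 2: since 5 ≡ 5 (mod 8), (2/5) = -1.
Reached (1/5) = 1. Collecting the sign flips along the way, the symbol is -1.

-1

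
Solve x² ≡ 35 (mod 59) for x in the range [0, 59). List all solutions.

Since 59 ≡ 3 (mod 4), a square root of 35 is 35^((59+1)/4) = 35^15 mod 59.
Repeated squaring: 35^2≡45, 35^4≡19, 35^8≡7 (mod 59).
35^15 = 35^(8+4+2+1) ≡ 25 (mod 59).
Check: 25² = 625 ≡ 35 (mod 59). The two roots are 25 and 34.

25, 34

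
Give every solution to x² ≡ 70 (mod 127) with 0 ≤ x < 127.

18, 109

Since 127 ≡ 3 (mod 4), a square root of 70 is 70^((127+1)/4) = 70^32 mod 127.
Repeated squaring: 70^2≡74, 70^4≡15, 70^8≡98, 70^16≡79, 70^32≡18 (mod 127).
70^32 = 70^(32) ≡ 18 (mod 127).
Check: 18² = 324 ≡ 70 (mod 127). The two roots are 18 and 109.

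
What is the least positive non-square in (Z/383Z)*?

5

(2/383) = +1, so 2 is a residue.
(3/383) = +1, so 3 is a residue.
(4/383) = +1, so 4 is a residue.
(5/383) = −1, so 5 is the smallest positive non-residue mod 383.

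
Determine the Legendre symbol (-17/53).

Euler's criterion: (-17/53) ≡ 36^26 (mod 53).
36^2 ≡ 24 (mod 53)
36^4 ≡ 46 (mod 53)
36^8 ≡ 49 (mod 53)
36^16 ≡ 16 (mod 53)
36^26 = 36^(16+8+2) ≡ 1 (mod 53).
Result is 1, so (-17/53) = 1.

1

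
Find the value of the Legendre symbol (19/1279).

-1

Reciprocity: 19 ≡ 3 and 1279 ≡ 3 (mod 4), so (19/1279) = −(1279/19).
Reduce top mod 19: now compute (6/19).
Pull out 2: since 19 ≡ 3 (mod 8), (2/19) = -1.
Reciprocity: 3 ≡ 3 and 19 ≡ 3 (mod 4), so (3/19) = −(19/3).
Reduce top mod 3: now compute (1/3).
Reached (1/3) = 1. Collecting the sign flips along the way, the symbol is -1.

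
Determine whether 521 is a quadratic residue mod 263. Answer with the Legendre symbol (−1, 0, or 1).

1

Euler's criterion: (521/263) ≡ 258^131 (mod 263).
258^2 ≡ 25 (mod 263)
258^4 ≡ 99 (mod 263)
258^8 ≡ 70 (mod 263)
258^16 ≡ 166 (mod 263)
258^32 ≡ 204 (mod 263)
258^64 ≡ 62 (mod 263)
258^128 ≡ 162 (mod 263)
258^131 = 258^(128+2+1) ≡ 1 (mod 263).
Result is 1, so (521/263) = 1.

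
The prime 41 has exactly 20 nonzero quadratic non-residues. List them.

3,6,7,11,12,13,14,15,17,19,22,24,26,27,28,29,30,34,35,38

Square k = 1,…,20 (k and 41−k give the same square):
1²=1, 2²=4, 3²=9, 4²=16, 5²=25, 6²=36, 7²≡8, 8²≡23, 9²≡40, 10²≡18, 11²≡39, 12²≡21, 13²≡5, 14²≡32, 15²≡20, 16²≡10, 17²≡2, 18²≡37, 19²≡33, 20²≡31 (mod 41).
The residues are {1, 2, 4, 5, 8, 9, 10, 16, 18, 20, 21, 23, 25, 31, 32, 33, 36, 37, 39, 40}; the non-residues are the remaining 20 nonzero classes.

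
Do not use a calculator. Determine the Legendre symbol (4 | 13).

1

Pull out 2^2: since 13 ≡ 5 (mod 8), (2/13) = -1, so (2/13)^2 = +1.
Reached (1/13) = 1. Collecting the sign flips along the way, the symbol is +1.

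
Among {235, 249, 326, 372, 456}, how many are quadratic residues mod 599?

4

(235/599) = +1 → QR.
(249/599) = +1 → QR.
(326/599) = +1 → QR.
(372/599) = -1 → non-residue.
(456/599) = +1 → QR.
Total quadratic residues among the 5: 4.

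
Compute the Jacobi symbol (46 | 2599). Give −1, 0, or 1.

Pull out 2: since 2599 ≡ 7 (mod 8), (2/2599) = +1.
Reciprocity: 23 ≡ 3 and 2599 ≡ 3 (mod 4), so (23/2599) = −(2599/23).
Reduce top mod 23: now compute (0/23).
Top reduces to 0: gcd > 1, so the symbol is 0.

0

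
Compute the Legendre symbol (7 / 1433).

-1

Reciprocity: 7 ≡ 3 and 1433 ≡ 1 (mod 4), so (7/1433) = +(1433/7).
Reduce top mod 7: now compute (5/7).
Reciprocity: 5 ≡ 1 and 7 ≡ 3 (mod 4), so (5/7) = +(7/5).
Reduce top mod 5: now compute (2/5).
Pull out 2: since 5 ≡ 5 (mod 8), (2/5) = -1.
Reached (1/5) = 1. Collecting the sign flips along the way, the symbol is -1.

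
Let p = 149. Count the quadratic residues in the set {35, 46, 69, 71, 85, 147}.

(35/149) = +1 → QR.
(46/149) = +1 → QR.
(69/149) = +1 → QR.
(71/149) = -1 → non-residue.
(85/149) = +1 → QR.
(147/149) = -1 → non-residue.
Total quadratic residues among the 6: 4.

4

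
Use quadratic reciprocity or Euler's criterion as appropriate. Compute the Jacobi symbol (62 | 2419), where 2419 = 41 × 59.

1

Pull out 2: since 2419 ≡ 3 (mod 8), (2/2419) = -1.
Reciprocity: 31 ≡ 3 and 2419 ≡ 3 (mod 4), so (31/2419) = −(2419/31).
Reduce top mod 31: now compute (1/31).
Reached (1/31) = 1. Collecting the sign flips along the way, the symbol is +1.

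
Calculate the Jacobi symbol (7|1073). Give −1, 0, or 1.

Reciprocity: 7 ≡ 3 and 1073 ≡ 1 (mod 4), so (7/1073) = +(1073/7).
Reduce top mod 7: now compute (2/7).
Pull out 2: since 7 ≡ 7 (mod 8), (2/7) = +1.
Reached (1/7) = 1. Collecting the sign flips along the way, the symbol is +1.

1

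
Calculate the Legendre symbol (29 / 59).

1

Euler's criterion: (29/59) ≡ 29^29 (mod 59).
29^2 ≡ 15 (mod 59)
29^4 ≡ 48 (mod 59)
29^8 ≡ 3 (mod 59)
29^16 ≡ 9 (mod 59)
29^29 = 29^(16+8+4+1) ≡ 1 (mod 59).
Result is 1, so (29/59) = 1.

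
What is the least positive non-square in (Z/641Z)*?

3

(2/641) = +1, so 2 is a residue.
(3/641) = −1, so 3 is the smallest positive non-residue mod 641.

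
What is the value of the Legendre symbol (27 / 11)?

Euler's criterion: (27/11) ≡ 5^5 (mod 11).
5^2 ≡ 3 (mod 11)
5^4 ≡ 9 (mod 11)
5^5 = 5^(4+1) ≡ 1 (mod 11).
Result is 1, so (27/11) = 1.

1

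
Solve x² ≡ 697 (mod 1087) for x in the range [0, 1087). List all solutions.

281, 806

Since 1087 ≡ 3 (mod 4), a square root of 697 is 697^((1087+1)/4) = 697^272 mod 1087.
Repeated squaring: 697^2≡1007, 697^4≡965, 697^8≡753, 697^16≡682, 697^32≡975, 697^64≡587, 697^128≡1077, 697^256≡100 (mod 1087).
697^272 = 697^(256+16) ≡ 806 (mod 1087).
Check: 806² = 649636 ≡ 697 (mod 1087). The two roots are 281 and 806.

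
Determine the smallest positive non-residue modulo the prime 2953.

(2/2953) = +1, so 2 is a residue.
(3/2953) = +1, so 3 is a residue.
(4/2953) = +1, so 4 is a residue.
(5/2953) = −1, so 5 is the smallest positive non-residue mod 2953.

5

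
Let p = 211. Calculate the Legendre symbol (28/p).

-1

Pull out 2^2: since 211 ≡ 3 (mod 8), (2/211) = -1, so (2/211)^2 = +1.
Reciprocity: 7 ≡ 3 and 211 ≡ 3 (mod 4), so (7/211) = −(211/7).
Reduce top mod 7: now compute (1/7).
Reached (1/7) = 1. Collecting the sign flips along the way, the symbol is -1.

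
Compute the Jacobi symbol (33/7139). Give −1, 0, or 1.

Reciprocity: 33 ≡ 1 and 7139 ≡ 3 (mod 4), so (33/7139) = +(7139/33).
Reduce top mod 33: now compute (11/33).
Reciprocity: 11 ≡ 3 and 33 ≡ 1 (mod 4), so (11/33) = +(33/11).
Reduce top mod 11: now compute (0/11).
Top reduces to 0: gcd > 1, so the symbol is 0.

0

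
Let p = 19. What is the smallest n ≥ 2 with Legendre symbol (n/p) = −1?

(2/19) = −1, so 2 is the smallest positive non-residue mod 19.

2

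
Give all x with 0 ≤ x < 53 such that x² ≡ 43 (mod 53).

53 ≡ 1 (mod 4), so we find a root by search.
Trying successive values, 19² = 361 ≡ 43 (mod 53). The other root is 53 − 19 = 34.

19, 34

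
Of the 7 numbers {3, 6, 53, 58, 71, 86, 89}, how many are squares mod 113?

(3/113) = -1 → non-residue.
(6/113) = -1 → non-residue.
(53/113) = +1 → QR.
(58/113) = -1 → non-residue.
(71/113) = -1 → non-residue.
(86/113) = -1 → non-residue.
(89/113) = -1 → non-residue.
Total quadratic residues among the 7: 1.

1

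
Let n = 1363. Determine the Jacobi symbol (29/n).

0

Reciprocity: 29 ≡ 1 and 1363 ≡ 3 (mod 4), so (29/1363) = +(1363/29).
Reduce top mod 29: now compute (0/29).
Top reduces to 0: gcd > 1, so the symbol is 0.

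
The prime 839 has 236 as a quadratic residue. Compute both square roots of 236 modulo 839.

Since 839 ≡ 3 (mod 4), a square root of 236 is 236^((839+1)/4) = 236^210 mod 839.
Repeated squaring: 236^2≡322, 236^4≡487, 236^8≡571, 236^16≡509, 236^32≡669, 236^64≡374, 236^128≡602 (mod 839).
236^210 = 236^(128+64+16+2) ≡ 311 (mod 839).
Check: 311² = 96721 ≡ 236 (mod 839). The two roots are 311 and 528.

311, 528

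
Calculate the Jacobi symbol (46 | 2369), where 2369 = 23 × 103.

Pull out 2: since 2369 ≡ 1 (mod 8), (2/2369) = +1.
Reciprocity: 23 ≡ 3 and 2369 ≡ 1 (mod 4), so (23/2369) = +(2369/23).
Reduce top mod 23: now compute (0/23).
Top reduces to 0: gcd > 1, so the symbol is 0.

0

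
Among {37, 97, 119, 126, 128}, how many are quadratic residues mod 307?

(37/307) = +1 → QR.
(97/307) = +1 → QR.
(119/307) = +1 → QR.
(126/307) = -1 → non-residue.
(128/307) = -1 → non-residue.
Total quadratic residues among the 5: 3.

3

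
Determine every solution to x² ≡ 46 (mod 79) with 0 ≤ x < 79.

21, 58

Since 79 ≡ 3 (mod 4), a square root of 46 is 46^((79+1)/4) = 46^20 mod 79.
Repeated squaring: 46^2≡62, 46^4≡52, 46^8≡18, 46^16≡8 (mod 79).
46^20 = 46^(16+4) ≡ 21 (mod 79).
Check: 21² = 441 ≡ 46 (mod 79). The two roots are 21 and 58.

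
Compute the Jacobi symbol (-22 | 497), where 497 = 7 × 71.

-1

First reduce: -22 ≡ 475 (mod 497).
Reciprocity: 475 ≡ 3 and 497 ≡ 1 (mod 4), so (475/497) = +(497/475).
Reduce top mod 475: now compute (22/475).
Pull out 2: since 475 ≡ 3 (mod 8), (2/475) = -1.
Reciprocity: 11 ≡ 3 and 475 ≡ 3 (mod 4), so (11/475) = −(475/11).
Reduce top mod 11: now compute (2/11).
Pull out 2: since 11 ≡ 3 (mod 8), (2/11) = -1.
Reached (1/11) = 1. Collecting the sign flips along the way, the symbol is -1.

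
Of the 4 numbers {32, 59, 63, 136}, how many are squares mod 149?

1

(32/149) = -1 → non-residue.
(59/149) = -1 → non-residue.
(63/149) = +1 → QR.
(136/149) = -1 → non-residue.
Total quadratic residues among the 4: 1.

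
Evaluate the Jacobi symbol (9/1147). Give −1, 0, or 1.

1

Reciprocity: 9 ≡ 1 and 1147 ≡ 3 (mod 4), so (9/1147) = +(1147/9).
Reduce top mod 9: now compute (4/9).
Pull out 2^2: since 9 ≡ 1 (mod 8), (2/9) = +1, so (2/9)^2 = +1.
Reached (1/9) = 1. Collecting the sign flips along the way, the symbol is +1.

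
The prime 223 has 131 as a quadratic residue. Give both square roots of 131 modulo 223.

77, 146

Since 223 ≡ 3 (mod 4), a square root of 131 is 131^((223+1)/4) = 131^56 mod 223.
Repeated squaring: 131^2≡213, 131^4≡100, 131^8≡188, 131^16≡110, 131^32≡58 (mod 223).
131^56 = 131^(32+16+8) ≡ 146 (mod 223).
Check: 146² = 21316 ≡ 131 (mod 223). The two roots are 77 and 146.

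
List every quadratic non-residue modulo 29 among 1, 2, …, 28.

2,3,8,10,11,12,14,15,17,18,19,21,26,27

Square k = 1,…,14 (k and 29−k give the same square):
1²=1, 2²=4, 3²=9, 4²=16, 5²=25, 6²≡7, 7²≡20, 8²≡6, 9²≡23, 10²≡13, 11²≡5, 12²≡28, 13²≡24, 14²≡22 (mod 29).
The residues are {1, 4, 5, 6, 7, 9, 13, 16, 20, 22, 23, 24, 25, 28}; the non-residues are the remaining 14 nonzero classes.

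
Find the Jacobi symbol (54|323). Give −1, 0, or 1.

Pull out 2: since 323 ≡ 3 (mod 8), (2/323) = -1.
Reciprocity: 27 ≡ 3 and 323 ≡ 3 (mod 4), so (27/323) = −(323/27).
Reduce top mod 27: now compute (26/27).
Pull out 2: since 27 ≡ 3 (mod 8), (2/27) = -1.
Reciprocity: 13 ≡ 1 and 27 ≡ 3 (mod 4), so (13/27) = +(27/13).
Reduce top mod 13: now compute (1/13).
Reached (1/13) = 1. Collecting the sign flips along the way, the symbol is -1.

-1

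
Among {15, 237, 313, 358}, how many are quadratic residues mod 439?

1

(15/439) = -1 → non-residue.
(237/439) = +1 → QR.
(313/439) = -1 → non-residue.
(358/439) = -1 → non-residue.
Total quadratic residues among the 4: 1.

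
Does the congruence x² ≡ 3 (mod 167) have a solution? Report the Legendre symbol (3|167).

1

Euler's criterion: (3/167) ≡ 3^83 (mod 167).
3^2 ≡ 9 (mod 167)
3^4 ≡ 81 (mod 167)
3^8 ≡ 48 (mod 167)
3^16 ≡ 133 (mod 167)
3^32 ≡ 154 (mod 167)
3^64 ≡ 2 (mod 167)
3^83 = 3^(64+16+2+1) ≡ 1 (mod 167).
Result is 1, so (3/167) = 1.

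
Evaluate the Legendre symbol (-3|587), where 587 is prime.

First reduce: -3 ≡ 584 (mod 587).
Pull out 2^3: since 587 ≡ 3 (mod 8), (2/587) = -1, so (2/587)^3 = -1.
Reciprocity: 73 ≡ 1 and 587 ≡ 3 (mod 4), so (73/587) = +(587/73).
Reduce top mod 73: now compute (3/73).
Reciprocity: 3 ≡ 3 and 73 ≡ 1 (mod 4), so (3/73) = +(73/3).
Reduce top mod 3: now compute (1/3).
Reached (1/3) = 1. Collecting the sign flips along the way, the symbol is -1.

-1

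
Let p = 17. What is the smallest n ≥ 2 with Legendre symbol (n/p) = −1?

3

(2/17) = +1, so 2 is a residue.
(3/17) = −1, so 3 is the smallest positive non-residue mod 17.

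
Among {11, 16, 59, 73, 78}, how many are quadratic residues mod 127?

3

(11/127) = +1 → QR.
(16/127) = +1 → QR.
(59/127) = -1 → non-residue.
(73/127) = +1 → QR.
(78/127) = -1 → non-residue.
Total quadratic residues among the 5: 3.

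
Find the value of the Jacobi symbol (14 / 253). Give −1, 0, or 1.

Pull out 2: since 253 ≡ 5 (mod 8), (2/253) = -1.
Reciprocity: 7 ≡ 3 and 253 ≡ 1 (mod 4), so (7/253) = +(253/7).
Reduce top mod 7: now compute (1/7).
Reached (1/7) = 1. Collecting the sign flips along the way, the symbol is -1.

-1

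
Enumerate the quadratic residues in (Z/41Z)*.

Square k = 1,…,20 (k and 41−k give the same square):
1²=1, 2²=4, 3²=9, 4²=16, 5²=25, 6²=36, 7²≡8, 8²≡23, 9²≡40, 10²≡18, 11²≡39, 12²≡21, 13²≡5, 14²≡32, 15²≡20, 16²≡10, 17²≡2, 18²≡37, 19²≡33, 20²≡31 (mod 41).
So the quadratic residues mod 41 are {1, 2, 4, 5, 8, 9, 10, 16, 18, 20, 21, 23, 25, 31, 32, 33, 36, 37, 39, 40}.

1, 2, 4, 5, 8, 9, 10, 16, 18, 20, 21, 23, 25, 31, 32, 33, 36, 37, 39, 40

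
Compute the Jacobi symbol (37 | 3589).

0

Reciprocity: 37 ≡ 1 and 3589 ≡ 1 (mod 4), so (37/3589) = +(3589/37).
Reduce top mod 37: now compute (0/37).
Top reduces to 0: gcd > 1, so the symbol is 0.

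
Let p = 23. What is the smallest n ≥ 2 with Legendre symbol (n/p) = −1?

(2/23) = +1, so 2 is a residue.
(3/23) = +1, so 3 is a residue.
(4/23) = +1, so 4 is a residue.
(5/23) = −1, so 5 is the smallest positive non-residue mod 23.

5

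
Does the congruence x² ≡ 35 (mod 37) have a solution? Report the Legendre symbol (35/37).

Euler's criterion: (35/37) ≡ 35^18 (mod 37).
35^2 ≡ 4 (mod 37)
35^4 ≡ 16 (mod 37)
35^8 ≡ 34 (mod 37)
35^16 ≡ 9 (mod 37)
35^18 = 35^(16+2) ≡ 36 (mod 37).
Result is 36 ≡ −1, so (35/37) = −1.

-1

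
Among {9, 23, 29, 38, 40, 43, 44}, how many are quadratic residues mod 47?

(9/47) = +1 → QR.
(23/47) = -1 → non-residue.
(29/47) = -1 → non-residue.
(38/47) = -1 → non-residue.
(40/47) = -1 → non-residue.
(43/47) = -1 → non-residue.
(44/47) = -1 → non-residue.
Total quadratic residues among the 7: 1.

1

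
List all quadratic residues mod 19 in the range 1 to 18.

Square k = 1,…,9 (k and 19−k give the same square):
1²=1, 2²=4, 3²=9, 4²=16, 5²≡6, 6²≡17, 7²≡11, 8²≡7, 9²≡5 (mod 19).
So the quadratic residues mod 19 are {1, 4, 5, 6, 7, 9, 11, 16, 17}.

1,4,5,6,7,9,11,16,17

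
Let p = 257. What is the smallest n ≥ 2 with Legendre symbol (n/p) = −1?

3

(2/257) = +1, so 2 is a residue.
(3/257) = −1, so 3 is the smallest positive non-residue mod 257.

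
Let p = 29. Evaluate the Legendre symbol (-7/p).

1

First reduce: -7 ≡ 22 (mod 29).
Pull out 2: since 29 ≡ 5 (mod 8), (2/29) = -1.
Reciprocity: 11 ≡ 3 and 29 ≡ 1 (mod 4), so (11/29) = +(29/11).
Reduce top mod 11: now compute (7/11).
Reciprocity: 7 ≡ 3 and 11 ≡ 3 (mod 4), so (7/11) = −(11/7).
Reduce top mod 7: now compute (4/7).
Pull out 2^2: since 7 ≡ 7 (mod 8), (2/7) = +1, so (2/7)^2 = +1.
Reached (1/7) = 1. Collecting the sign flips along the way, the symbol is +1.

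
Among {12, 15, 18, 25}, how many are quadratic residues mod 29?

1

(12/29) = -1 → non-residue.
(15/29) = -1 → non-residue.
(18/29) = -1 → non-residue.
(25/29) = +1 → QR.
Total quadratic residues among the 4: 1.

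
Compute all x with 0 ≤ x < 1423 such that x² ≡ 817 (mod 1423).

Since 1423 ≡ 3 (mod 4), a square root of 817 is 817^((1423+1)/4) = 817^356 mod 1423.
Repeated squaring: 817^2≡102, 817^4≡443, 817^8≡1298, 817^16≡1395, 817^32≡784, 817^64≡1343, 817^128≡708, 817^256≡368 (mod 1423).
817^356 = 817^(256+64+32+4) ≡ 187 (mod 1423).
Check: 187² = 34969 ≡ 817 (mod 1423). The two roots are 187 and 1236.

187, 1236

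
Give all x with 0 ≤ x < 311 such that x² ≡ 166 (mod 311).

Since 311 ≡ 3 (mod 4), a square root of 166 is 166^((311+1)/4) = 166^78 mod 311.
Repeated squaring: 166^2≡188, 166^4≡201, 166^8≡282, 166^16≡219, 166^32≡67, 166^64≡135 (mod 311).
166^78 = 166^(64+8+4+2) ≡ 192 (mod 311).
Check: 192² = 36864 ≡ 166 (mod 311). The two roots are 119 and 192.

119, 192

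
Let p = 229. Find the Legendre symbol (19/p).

Reciprocity: 19 ≡ 3 and 229 ≡ 1 (mod 4), so (19/229) = +(229/19).
Reduce top mod 19: now compute (1/19).
Reached (1/19) = 1. Collecting the sign flips along the way, the symbol is +1.

1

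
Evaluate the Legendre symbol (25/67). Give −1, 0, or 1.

1

Reciprocity: 25 ≡ 1 and 67 ≡ 3 (mod 4), so (25/67) = +(67/25).
Reduce top mod 25: now compute (17/25).
Reciprocity: 17 ≡ 1 and 25 ≡ 1 (mod 4), so (17/25) = +(25/17).
Reduce top mod 17: now compute (8/17).
Pull out 2^3: since 17 ≡ 1 (mod 8), (2/17) = +1, so (2/17)^3 = +1.
Reached (1/17) = 1. Collecting the sign flips along the way, the symbol is +1.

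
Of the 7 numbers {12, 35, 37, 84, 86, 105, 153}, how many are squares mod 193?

3

(12/193) = +1 → QR.
(35/193) = -1 → non-residue.
(37/193) = -1 → non-residue.
(84/193) = +1 → QR.
(86/193) = +1 → QR.
(105/193) = -1 → non-residue.
(153/193) = -1 → non-residue.
Total quadratic residues among the 7: 3.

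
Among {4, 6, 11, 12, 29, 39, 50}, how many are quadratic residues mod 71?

5

(4/71) = +1 → QR.
(6/71) = +1 → QR.
(11/71) = -1 → non-residue.
(12/71) = +1 → QR.
(29/71) = +1 → QR.
(39/71) = -1 → non-residue.
(50/71) = +1 → QR.
Total quadratic residues among the 7: 5.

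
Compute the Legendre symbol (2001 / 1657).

1

First reduce: 2001 ≡ 344 (mod 1657).
Pull out 2^3: since 1657 ≡ 1 (mod 8), (2/1657) = +1, so (2/1657)^3 = +1.
Reciprocity: 43 ≡ 3 and 1657 ≡ 1 (mod 4), so (43/1657) = +(1657/43).
Reduce top mod 43: now compute (23/43).
Reciprocity: 23 ≡ 3 and 43 ≡ 3 (mod 4), so (23/43) = −(43/23).
Reduce top mod 23: now compute (20/23).
Pull out 2^2: since 23 ≡ 7 (mod 8), (2/23) = +1, so (2/23)^2 = +1.
Reciprocity: 5 ≡ 1 and 23 ≡ 3 (mod 4), so (5/23) = +(23/5).
Reduce top mod 5: now compute (3/5).
Reciprocity: 3 ≡ 3 and 5 ≡ 1 (mod 4), so (3/5) = +(5/3).
Reduce top mod 3: now compute (2/3).
Pull out 2: since 3 ≡ 3 (mod 8), (2/3) = -1.
Reached (1/3) = 1. Collecting the sign flips along the way, the symbol is +1.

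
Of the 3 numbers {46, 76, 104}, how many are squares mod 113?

(46/113) = -1 → non-residue.
(76/113) = -1 → non-residue.
(104/113) = +1 → QR.
Total quadratic residues among the 3: 1.

1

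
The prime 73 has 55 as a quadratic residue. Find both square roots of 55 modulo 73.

73 ≡ 1 (mod 4), so we find a root by search.
Trying successive values, 36² = 1296 ≡ 55 (mod 73). The other root is 73 − 36 = 37.

36, 37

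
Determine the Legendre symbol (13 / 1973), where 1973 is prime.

Reciprocity: 13 ≡ 1 and 1973 ≡ 1 (mod 4), so (13/1973) = +(1973/13).
Reduce top mod 13: now compute (10/13).
Pull out 2: since 13 ≡ 5 (mod 8), (2/13) = -1.
Reciprocity: 5 ≡ 1 and 13 ≡ 1 (mod 4), so (5/13) = +(13/5).
Reduce top mod 5: now compute (3/5).
Reciprocity: 3 ≡ 3 and 5 ≡ 1 (mod 4), so (3/5) = +(5/3).
Reduce top mod 3: now compute (2/3).
Pull out 2: since 3 ≡ 3 (mod 8), (2/3) = -1.
Reached (1/3) = 1. Collecting the sign flips along the way, the symbol is +1.

1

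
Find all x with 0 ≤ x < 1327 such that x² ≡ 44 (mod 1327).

121, 1206

Since 1327 ≡ 3 (mod 4), a square root of 44 is 44^((1327+1)/4) = 44^332 mod 1327.
Repeated squaring: 44^2≡609, 44^4≡648, 44^8≡572, 44^16≡742, 44^32≡1186, 44^64≡1303, 44^128≡576, 44^256≡26 (mod 1327).
44^332 = 44^(256+64+8+4) ≡ 121 (mod 1327).
Check: 121² = 14641 ≡ 44 (mod 1327). The two roots are 121 and 1206.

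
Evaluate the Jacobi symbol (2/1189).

Pull out 2: since 1189 ≡ 5 (mod 8), (2/1189) = -1.
Reached (1/1189) = 1. Collecting the sign flips along the way, the symbol is -1.

-1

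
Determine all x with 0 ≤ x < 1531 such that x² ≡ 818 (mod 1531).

Since 1531 ≡ 3 (mod 4), a square root of 818 is 818^((1531+1)/4) = 818^383 mod 1531.
Repeated squaring: 818^2≡77, 818^4≡1336, 818^8≡1281, 818^16≡1260, 818^32≡1484, 818^64≡678, 818^128≡384, 818^256≡480 (mod 1531).
818^383 = 818^(256+64+32+16+8+4+2+1) ≡ 1105 (mod 1531).
Check: 1105² = 1221025 ≡ 818 (mod 1531). The two roots are 426 and 1105.

426, 1105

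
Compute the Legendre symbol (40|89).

1

Pull out 2^3: since 89 ≡ 1 (mod 8), (2/89) = +1, so (2/89)^3 = +1.
Reciprocity: 5 ≡ 1 and 89 ≡ 1 (mod 4), so (5/89) = +(89/5).
Reduce top mod 5: now compute (4/5).
Pull out 2^2: since 5 ≡ 5 (mod 8), (2/5) = -1, so (2/5)^2 = +1.
Reached (1/5) = 1. Collecting the sign flips along the way, the symbol is +1.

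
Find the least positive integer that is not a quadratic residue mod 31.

3

(2/31) = +1, so 2 is a residue.
(3/31) = −1, so 3 is the smallest positive non-residue mod 31.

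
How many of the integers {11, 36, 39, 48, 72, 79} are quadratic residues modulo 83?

3

(11/83) = +1 → QR.
(36/83) = +1 → QR.
(39/83) = -1 → non-residue.
(48/83) = +1 → QR.
(72/83) = -1 → non-residue.
(79/83) = -1 → non-residue.
Total quadratic residues among the 6: 3.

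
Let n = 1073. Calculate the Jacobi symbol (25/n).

1

Reciprocity: 25 ≡ 1 and 1073 ≡ 1 (mod 4), so (25/1073) = +(1073/25).
Reduce top mod 25: now compute (23/25).
Reciprocity: 23 ≡ 3 and 25 ≡ 1 (mod 4), so (23/25) = +(25/23).
Reduce top mod 23: now compute (2/23).
Pull out 2: since 23 ≡ 7 (mod 8), (2/23) = +1.
Reached (1/23) = 1. Collecting the sign flips along the way, the symbol is +1.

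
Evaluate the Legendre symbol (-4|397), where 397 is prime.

1

First reduce: -4 ≡ 393 (mod 397).
Reciprocity: 393 ≡ 1 and 397 ≡ 1 (mod 4), so (393/397) = +(397/393).
Reduce top mod 393: now compute (4/393).
Pull out 2^2: since 393 ≡ 1 (mod 8), (2/393) = +1, so (2/393)^2 = +1.
Reached (1/393) = 1. Collecting the sign flips along the way, the symbol is +1.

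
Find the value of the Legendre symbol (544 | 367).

Euler's criterion: (544/367) ≡ 177^183 (mod 367).
177^2 ≡ 134 (mod 367)
177^4 ≡ 340 (mod 367)
177^8 ≡ 362 (mod 367)
177^16 ≡ 25 (mod 367)
177^32 ≡ 258 (mod 367)
177^64 ≡ 137 (mod 367)
177^128 ≡ 52 (mod 367)
177^183 = 177^(128+32+16+4+2+1) ≡ 366 (mod 367).
Result is 366 ≡ −1, so (544/367) = −1.

-1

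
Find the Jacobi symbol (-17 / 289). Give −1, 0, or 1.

0

First reduce: -17 ≡ 272 (mod 289).
Pull out 2^4: since 289 ≡ 1 (mod 8), (2/289) = +1, so (2/289)^4 = +1.
Reciprocity: 17 ≡ 1 and 289 ≡ 1 (mod 4), so (17/289) = +(289/17).
Reduce top mod 17: now compute (0/17).
Top reduces to 0: gcd > 1, so the symbol is 0.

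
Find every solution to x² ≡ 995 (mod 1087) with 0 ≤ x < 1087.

441, 646

Since 1087 ≡ 3 (mod 4), a square root of 995 is 995^((1087+1)/4) = 995^272 mod 1087.
Repeated squaring: 995^2≡855, 995^4≡561, 995^8≡578, 995^16≡375, 995^32≡402, 995^64≡728, 995^128≡615, 995^256≡1036 (mod 1087).
995^272 = 995^(256+16) ≡ 441 (mod 1087).
Check: 441² = 194481 ≡ 995 (mod 1087). The two roots are 441 and 646.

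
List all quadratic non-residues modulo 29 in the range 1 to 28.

2,3,8,10,11,12,14,15,17,18,19,21,26,27

Square k = 1,…,14 (k and 29−k give the same square):
1²=1, 2²=4, 3²=9, 4²=16, 5²=25, 6²≡7, 7²≡20, 8²≡6, 9²≡23, 10²≡13, 11²≡5, 12²≡28, 13²≡24, 14²≡22 (mod 29).
The residues are {1, 4, 5, 6, 7, 9, 13, 16, 20, 22, 23, 24, 25, 28}; the non-residues are the remaining 14 nonzero classes.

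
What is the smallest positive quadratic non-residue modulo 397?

2

(2/397) = −1, so 2 is the smallest positive non-residue mod 397.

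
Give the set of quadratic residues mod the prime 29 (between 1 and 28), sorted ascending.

1 4 5 6 7 9 13 16 20 22 23 24 25 28

Square k = 1,…,14 (k and 29−k give the same square):
1²=1, 2²=4, 3²=9, 4²=16, 5²=25, 6²≡7, 7²≡20, 8²≡6, 9²≡23, 10²≡13, 11²≡5, 12²≡28, 13²≡24, 14²≡22 (mod 29).
So the quadratic residues mod 29 are {1, 4, 5, 6, 7, 9, 13, 16, 20, 22, 23, 24, 25, 28}.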